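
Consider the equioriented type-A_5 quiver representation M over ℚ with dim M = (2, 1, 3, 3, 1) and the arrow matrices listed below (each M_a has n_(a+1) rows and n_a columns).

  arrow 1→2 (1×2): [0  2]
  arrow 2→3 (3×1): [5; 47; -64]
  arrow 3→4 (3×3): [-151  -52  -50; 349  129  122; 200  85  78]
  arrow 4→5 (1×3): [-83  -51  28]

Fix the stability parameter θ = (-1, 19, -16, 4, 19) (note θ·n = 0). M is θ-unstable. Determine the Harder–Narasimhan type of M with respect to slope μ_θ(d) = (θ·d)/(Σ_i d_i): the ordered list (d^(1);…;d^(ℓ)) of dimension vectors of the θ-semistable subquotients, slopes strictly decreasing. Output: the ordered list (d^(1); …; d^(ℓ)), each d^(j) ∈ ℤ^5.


Via rank(M_{q-1}∘⋯∘M_p): M ≅ I[1,1], I[1,5], I[3,4]^2.
μ_θ-semistable layers: μ^(1)=19; μ^(2)=4; μ^(3)=3/2; μ^(4)=-1; μ^(5)=-16

((0, 0, 0, 0, 1); (0, 0, 0, 3, 0); (0, 1, 1, 0, 0); (2, 0, 0, 0, 0); (0, 0, 2, 0, 0))


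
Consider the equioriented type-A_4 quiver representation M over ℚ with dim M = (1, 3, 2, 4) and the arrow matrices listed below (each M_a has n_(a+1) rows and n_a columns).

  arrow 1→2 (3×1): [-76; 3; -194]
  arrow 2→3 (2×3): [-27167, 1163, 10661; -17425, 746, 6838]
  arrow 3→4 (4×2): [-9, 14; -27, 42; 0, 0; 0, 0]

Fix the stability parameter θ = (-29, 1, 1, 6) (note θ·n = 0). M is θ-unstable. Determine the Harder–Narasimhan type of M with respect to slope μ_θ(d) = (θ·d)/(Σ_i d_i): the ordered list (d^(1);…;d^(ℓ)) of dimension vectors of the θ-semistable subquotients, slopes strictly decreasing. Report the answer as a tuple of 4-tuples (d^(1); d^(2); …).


Barcode: M ≅ I[1,4], I[2,2], I[2,3], I[4,4]^3. HN layers by μ_θ (3 steps, strictly decreasing):
  μ^(1)=6; μ^(2)=1; μ^(3)=-29

((0, 0, 0, 4); (0, 3, 2, 0); (1, 0, 0, 0))


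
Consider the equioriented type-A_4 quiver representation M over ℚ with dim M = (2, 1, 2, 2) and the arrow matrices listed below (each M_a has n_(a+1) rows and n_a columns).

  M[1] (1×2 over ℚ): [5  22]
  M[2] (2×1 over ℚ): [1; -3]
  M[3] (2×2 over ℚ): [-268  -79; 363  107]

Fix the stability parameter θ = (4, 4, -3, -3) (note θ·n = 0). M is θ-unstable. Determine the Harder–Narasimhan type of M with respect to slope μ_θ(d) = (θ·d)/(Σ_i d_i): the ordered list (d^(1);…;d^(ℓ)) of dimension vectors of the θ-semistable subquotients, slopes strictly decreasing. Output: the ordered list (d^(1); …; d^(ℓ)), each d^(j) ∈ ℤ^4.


Interval decomposition of M: I[1,1], I[1,4], I[3,4].
HN type (ℓ=3): μ^(1)=4; μ^(2)=1/2; μ^(3)=-3

((1, 0, 0, 0); (1, 1, 1, 1); (0, 0, 1, 1))


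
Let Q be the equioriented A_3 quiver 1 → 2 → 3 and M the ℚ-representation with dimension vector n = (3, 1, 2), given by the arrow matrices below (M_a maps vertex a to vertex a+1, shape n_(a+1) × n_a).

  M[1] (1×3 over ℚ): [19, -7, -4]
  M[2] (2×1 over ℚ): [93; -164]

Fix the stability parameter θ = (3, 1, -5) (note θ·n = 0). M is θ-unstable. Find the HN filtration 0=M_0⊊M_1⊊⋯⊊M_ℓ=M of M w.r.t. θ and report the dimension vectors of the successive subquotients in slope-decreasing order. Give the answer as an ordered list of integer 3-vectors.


Via rank(M_{q-1}∘⋯∘M_p): M ≅ I[1,1]^2, I[1,3], I[3,3].
μ_θ-semistable layers: μ^(1)=3; μ^(2)=-1/3; μ^(3)=-5

((2, 0, 0); (1, 1, 1); (0, 0, 1))


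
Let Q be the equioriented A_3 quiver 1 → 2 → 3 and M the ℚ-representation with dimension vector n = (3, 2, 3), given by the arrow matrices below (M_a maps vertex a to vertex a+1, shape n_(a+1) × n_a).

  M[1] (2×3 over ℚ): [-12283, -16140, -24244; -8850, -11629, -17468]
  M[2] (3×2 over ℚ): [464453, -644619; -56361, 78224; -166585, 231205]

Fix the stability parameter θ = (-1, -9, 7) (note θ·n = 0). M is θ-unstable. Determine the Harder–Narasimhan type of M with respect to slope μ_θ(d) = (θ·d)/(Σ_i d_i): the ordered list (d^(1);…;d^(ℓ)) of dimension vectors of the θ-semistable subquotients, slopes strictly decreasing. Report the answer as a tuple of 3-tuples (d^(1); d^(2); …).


Via rank(M_{q-1}∘⋯∘M_p): M ≅ I[1,1], I[1,3]^2, I[3,3].
μ_θ-semistable layers: μ^(1)=7; μ^(2)=-1; μ^(3)=-5

((0, 0, 3); (1, 0, 0); (2, 2, 0))


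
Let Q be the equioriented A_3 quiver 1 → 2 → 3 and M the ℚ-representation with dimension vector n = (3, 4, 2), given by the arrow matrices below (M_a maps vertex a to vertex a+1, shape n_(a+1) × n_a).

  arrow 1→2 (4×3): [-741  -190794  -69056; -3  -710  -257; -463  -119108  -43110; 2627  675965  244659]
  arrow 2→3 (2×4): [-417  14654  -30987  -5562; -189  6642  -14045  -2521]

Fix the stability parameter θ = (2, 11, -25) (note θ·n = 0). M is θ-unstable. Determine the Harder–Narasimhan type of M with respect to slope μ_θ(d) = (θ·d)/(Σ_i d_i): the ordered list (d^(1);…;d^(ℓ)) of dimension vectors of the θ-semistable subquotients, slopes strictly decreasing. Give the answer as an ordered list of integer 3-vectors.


Barcode: M ≅ I[1,2], I[1,3]^2, I[2,2]. HN layers by μ_θ (3 steps, strictly decreasing):
  μ^(1)=11; μ^(2)=2; μ^(3)=-4

((0, 2, 0); (1, 0, 0); (2, 2, 2))


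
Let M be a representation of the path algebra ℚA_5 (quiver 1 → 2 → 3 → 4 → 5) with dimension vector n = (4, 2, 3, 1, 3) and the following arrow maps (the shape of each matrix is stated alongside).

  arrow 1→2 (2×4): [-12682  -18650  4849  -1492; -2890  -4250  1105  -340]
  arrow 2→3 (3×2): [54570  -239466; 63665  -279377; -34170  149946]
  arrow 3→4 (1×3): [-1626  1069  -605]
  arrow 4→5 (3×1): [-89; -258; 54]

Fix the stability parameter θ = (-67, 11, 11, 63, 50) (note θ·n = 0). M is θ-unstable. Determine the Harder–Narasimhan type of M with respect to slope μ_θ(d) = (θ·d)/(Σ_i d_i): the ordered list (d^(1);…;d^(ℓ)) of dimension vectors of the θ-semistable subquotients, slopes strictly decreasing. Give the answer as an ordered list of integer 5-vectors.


Interval decomposition of M: I[1,1]^3, I[1,2], I[2,5], I[3,3]^2, I[5,5]^2.
HN type (ℓ=4): μ^(1)=113/2; μ^(2)=50; μ^(3)=11; μ^(4)=-67

((0, 0, 0, 1, 1); (0, 0, 0, 0, 2); (0, 2, 3, 0, 0); (4, 0, 0, 0, 0))


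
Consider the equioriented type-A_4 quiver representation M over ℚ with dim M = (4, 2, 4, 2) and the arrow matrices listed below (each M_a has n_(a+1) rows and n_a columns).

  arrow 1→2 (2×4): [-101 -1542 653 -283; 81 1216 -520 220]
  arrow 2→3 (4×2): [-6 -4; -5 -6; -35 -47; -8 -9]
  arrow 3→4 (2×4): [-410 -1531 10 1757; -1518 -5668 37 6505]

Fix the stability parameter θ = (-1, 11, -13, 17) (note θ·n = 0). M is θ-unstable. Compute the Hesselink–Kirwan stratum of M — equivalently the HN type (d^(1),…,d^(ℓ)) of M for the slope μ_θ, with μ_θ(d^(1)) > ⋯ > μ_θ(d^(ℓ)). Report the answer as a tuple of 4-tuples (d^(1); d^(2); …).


Interval decomposition of M: I[1,1]^2, I[1,4]^2, I[3,3]^2.
HN type (ℓ=3): μ^(1)=17; μ^(2)=-1; μ^(3)=-13

((0, 0, 0, 2); (4, 2, 2, 0); (0, 0, 2, 0))


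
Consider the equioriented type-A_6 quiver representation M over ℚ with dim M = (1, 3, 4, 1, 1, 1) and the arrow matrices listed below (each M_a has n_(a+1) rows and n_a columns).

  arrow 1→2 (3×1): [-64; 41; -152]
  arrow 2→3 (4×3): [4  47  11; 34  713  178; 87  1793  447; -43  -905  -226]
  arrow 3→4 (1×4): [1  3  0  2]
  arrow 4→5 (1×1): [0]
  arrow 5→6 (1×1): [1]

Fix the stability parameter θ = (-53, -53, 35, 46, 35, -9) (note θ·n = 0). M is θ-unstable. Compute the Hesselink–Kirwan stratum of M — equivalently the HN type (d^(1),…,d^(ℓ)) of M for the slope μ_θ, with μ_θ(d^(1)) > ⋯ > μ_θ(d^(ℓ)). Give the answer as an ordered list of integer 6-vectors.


Interval decomposition of M: I[1,3], I[2,3], I[2,4], I[3,3], I[5,6].
HN type (ℓ=4): μ^(1)=46; μ^(2)=35; μ^(3)=13; μ^(4)=-53

((0, 0, 0, 1, 0, 0); (0, 0, 4, 0, 0, 0); (0, 0, 0, 0, 1, 1); (1, 3, 0, 0, 0, 0))


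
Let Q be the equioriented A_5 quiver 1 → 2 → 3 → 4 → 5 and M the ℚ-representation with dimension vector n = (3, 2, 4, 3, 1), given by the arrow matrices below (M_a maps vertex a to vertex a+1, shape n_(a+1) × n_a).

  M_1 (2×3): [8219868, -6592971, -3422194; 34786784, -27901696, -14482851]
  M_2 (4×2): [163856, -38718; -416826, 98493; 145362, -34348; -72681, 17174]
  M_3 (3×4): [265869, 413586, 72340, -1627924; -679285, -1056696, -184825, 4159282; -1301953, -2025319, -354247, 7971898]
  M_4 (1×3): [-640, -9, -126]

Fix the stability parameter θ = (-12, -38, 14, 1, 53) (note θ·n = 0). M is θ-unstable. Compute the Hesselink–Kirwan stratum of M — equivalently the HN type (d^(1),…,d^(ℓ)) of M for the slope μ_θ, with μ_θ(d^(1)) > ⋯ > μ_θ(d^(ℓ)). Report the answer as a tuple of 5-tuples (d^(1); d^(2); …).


Barcode: M ≅ I[1,1], I[1,3], I[1,4], I[3,4], I[3,5]. HN layers by μ_θ (5 steps, strictly decreasing):
  μ^(1)=53; μ^(2)=14; μ^(3)=15/2; μ^(4)=-12; μ^(5)=-25

((0, 0, 0, 0, 1); (0, 0, 1, 0, 0); (0, 0, 3, 3, 0); (1, 0, 0, 0, 0); (2, 2, 0, 0, 0))


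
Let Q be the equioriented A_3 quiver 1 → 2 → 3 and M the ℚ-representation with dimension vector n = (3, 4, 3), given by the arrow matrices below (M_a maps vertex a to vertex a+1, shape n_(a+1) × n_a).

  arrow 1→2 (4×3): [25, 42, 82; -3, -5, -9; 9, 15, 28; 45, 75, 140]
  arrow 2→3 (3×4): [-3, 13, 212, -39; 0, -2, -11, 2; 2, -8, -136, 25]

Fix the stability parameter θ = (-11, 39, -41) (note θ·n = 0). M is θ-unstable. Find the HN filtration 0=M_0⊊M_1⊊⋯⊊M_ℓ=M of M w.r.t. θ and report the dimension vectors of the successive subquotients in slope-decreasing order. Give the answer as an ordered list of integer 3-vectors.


Via rank(M_{q-1}∘⋯∘M_p): M ≅ I[1,2], I[1,3]^2, I[2,3].
μ_θ-semistable layers: μ^(1)=39; μ^(2)=-1; μ^(3)=-11

((0, 1, 0); (0, 3, 3); (3, 0, 0))


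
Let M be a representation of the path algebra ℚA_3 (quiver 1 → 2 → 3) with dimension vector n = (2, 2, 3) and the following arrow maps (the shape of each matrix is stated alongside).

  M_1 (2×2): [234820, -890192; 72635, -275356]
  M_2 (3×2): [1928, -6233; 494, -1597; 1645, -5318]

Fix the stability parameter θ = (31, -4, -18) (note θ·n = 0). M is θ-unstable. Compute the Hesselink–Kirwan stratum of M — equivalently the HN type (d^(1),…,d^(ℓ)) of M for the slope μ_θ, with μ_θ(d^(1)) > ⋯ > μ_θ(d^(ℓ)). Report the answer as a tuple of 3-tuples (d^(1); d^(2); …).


Barcode: M ≅ I[1,1], I[1,3], I[2,3], I[3,3]. HN layers by μ_θ (4 steps, strictly decreasing):
  μ^(1)=31; μ^(2)=3; μ^(3)=-11; μ^(4)=-18

((1, 0, 0); (1, 1, 1); (0, 1, 1); (0, 0, 1))


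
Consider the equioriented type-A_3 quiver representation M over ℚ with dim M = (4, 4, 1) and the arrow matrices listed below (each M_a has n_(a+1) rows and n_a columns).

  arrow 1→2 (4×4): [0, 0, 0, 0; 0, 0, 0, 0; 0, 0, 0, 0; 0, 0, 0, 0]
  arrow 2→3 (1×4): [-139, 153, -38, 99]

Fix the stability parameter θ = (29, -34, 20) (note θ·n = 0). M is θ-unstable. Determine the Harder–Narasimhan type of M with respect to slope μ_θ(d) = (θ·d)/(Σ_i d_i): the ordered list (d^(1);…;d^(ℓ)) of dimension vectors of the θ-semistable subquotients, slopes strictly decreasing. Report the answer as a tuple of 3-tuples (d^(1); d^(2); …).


Via rank(M_{q-1}∘⋯∘M_p): M ≅ I[1,1]^4, I[2,2]^3, I[2,3].
μ_θ-semistable layers: μ^(1)=29; μ^(2)=20; μ^(3)=-34

((4, 0, 0); (0, 0, 1); (0, 4, 0))


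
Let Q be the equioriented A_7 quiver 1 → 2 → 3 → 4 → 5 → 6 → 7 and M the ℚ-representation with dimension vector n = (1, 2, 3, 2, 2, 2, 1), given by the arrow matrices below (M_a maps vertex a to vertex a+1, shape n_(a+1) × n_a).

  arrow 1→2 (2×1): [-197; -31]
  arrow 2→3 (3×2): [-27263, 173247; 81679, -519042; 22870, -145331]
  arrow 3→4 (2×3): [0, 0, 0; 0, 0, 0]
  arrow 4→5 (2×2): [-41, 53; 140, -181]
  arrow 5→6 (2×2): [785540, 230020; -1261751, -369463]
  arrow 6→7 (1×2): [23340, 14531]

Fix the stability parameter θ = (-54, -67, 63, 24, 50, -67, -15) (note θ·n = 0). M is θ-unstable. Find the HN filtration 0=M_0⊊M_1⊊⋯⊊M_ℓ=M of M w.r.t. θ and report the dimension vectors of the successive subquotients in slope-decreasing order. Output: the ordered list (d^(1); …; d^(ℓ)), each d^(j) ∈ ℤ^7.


Via rank(M_{q-1}∘⋯∘M_p): M ≅ I[1,3], I[2,3], I[3,3], I[4,5], I[4,7], I[6,6].
μ_θ-semistable layers: μ^(1)=63; μ^(2)=50; μ^(3)=24; μ^(4)=-2; μ^(5)=-121/2; μ^(6)=-67

((0, 0, 3, 0, 0, 0, 0); (0, 0, 0, 0, 1, 0, 0); (0, 0, 0, 1, 0, 0, 0); (0, 0, 0, 1, 1, 1, 1); (1, 1, 0, 0, 0, 0, 0); (0, 1, 0, 0, 0, 1, 0))


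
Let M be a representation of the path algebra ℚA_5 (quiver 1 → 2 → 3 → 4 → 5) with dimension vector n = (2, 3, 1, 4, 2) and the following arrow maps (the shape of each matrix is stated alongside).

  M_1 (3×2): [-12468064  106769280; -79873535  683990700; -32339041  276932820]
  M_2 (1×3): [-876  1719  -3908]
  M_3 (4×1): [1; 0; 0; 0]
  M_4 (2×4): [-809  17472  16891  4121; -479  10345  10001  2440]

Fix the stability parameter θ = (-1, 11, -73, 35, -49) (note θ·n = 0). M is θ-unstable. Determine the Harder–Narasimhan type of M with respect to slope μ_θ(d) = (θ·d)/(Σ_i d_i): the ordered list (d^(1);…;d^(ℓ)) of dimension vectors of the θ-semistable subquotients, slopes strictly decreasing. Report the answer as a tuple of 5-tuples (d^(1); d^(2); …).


Barcode: M ≅ I[1,1], I[1,5], I[2,2]^2, I[4,4]^2, I[4,5]. HN layers by μ_θ (5 steps, strictly decreasing):
  μ^(1)=35; μ^(2)=11; μ^(3)=-1; μ^(4)=-7; μ^(5)=-21

((0, 0, 0, 2, 0); (0, 2, 0, 0, 0); (1, 0, 0, 0, 0); (0, 0, 0, 2, 2); (1, 1, 1, 0, 0))


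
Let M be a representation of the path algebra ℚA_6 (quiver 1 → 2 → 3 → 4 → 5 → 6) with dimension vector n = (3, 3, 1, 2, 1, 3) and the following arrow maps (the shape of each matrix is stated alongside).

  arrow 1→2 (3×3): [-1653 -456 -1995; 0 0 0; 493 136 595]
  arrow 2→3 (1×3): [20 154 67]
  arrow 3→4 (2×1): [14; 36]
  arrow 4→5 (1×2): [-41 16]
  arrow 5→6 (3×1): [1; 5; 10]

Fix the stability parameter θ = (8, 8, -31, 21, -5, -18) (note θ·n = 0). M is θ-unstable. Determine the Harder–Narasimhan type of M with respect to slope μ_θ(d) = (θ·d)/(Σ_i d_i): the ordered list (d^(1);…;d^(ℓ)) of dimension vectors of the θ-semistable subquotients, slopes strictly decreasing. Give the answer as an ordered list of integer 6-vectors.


Interval decomposition of M: I[1,1]^2, I[1,6], I[2,2]^2, I[4,4], I[6,6]^2.
HN type (ℓ=5): μ^(1)=21; μ^(2)=8; μ^(3)=-2/3; μ^(4)=-5; μ^(5)=-18

((0, 0, 0, 1, 0, 0); (2, 2, 0, 0, 0, 0); (0, 0, 0, 1, 1, 1); (1, 1, 1, 0, 0, 0); (0, 0, 0, 0, 0, 2))


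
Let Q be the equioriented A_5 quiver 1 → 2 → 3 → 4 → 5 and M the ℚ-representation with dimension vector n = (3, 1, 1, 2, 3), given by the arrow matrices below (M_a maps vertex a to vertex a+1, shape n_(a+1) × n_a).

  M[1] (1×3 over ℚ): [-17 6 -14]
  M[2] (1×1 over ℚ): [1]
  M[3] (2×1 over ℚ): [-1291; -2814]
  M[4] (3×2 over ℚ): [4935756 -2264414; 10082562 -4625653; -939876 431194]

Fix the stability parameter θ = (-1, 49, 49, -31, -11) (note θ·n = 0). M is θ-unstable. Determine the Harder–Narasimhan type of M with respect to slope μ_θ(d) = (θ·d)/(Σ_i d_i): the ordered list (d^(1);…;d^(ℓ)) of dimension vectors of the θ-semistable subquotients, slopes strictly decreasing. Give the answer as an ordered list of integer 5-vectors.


Barcode: M ≅ I[1,1]^2, I[1,4], I[4,5], I[5,5]^2. HN layers by μ_θ (4 steps, strictly decreasing):
  μ^(1)=67/3; μ^(2)=-1; μ^(3)=-11; μ^(4)=-31

((0, 1, 1, 1, 0); (3, 0, 0, 0, 0); (0, 0, 0, 0, 3); (0, 0, 0, 1, 0))


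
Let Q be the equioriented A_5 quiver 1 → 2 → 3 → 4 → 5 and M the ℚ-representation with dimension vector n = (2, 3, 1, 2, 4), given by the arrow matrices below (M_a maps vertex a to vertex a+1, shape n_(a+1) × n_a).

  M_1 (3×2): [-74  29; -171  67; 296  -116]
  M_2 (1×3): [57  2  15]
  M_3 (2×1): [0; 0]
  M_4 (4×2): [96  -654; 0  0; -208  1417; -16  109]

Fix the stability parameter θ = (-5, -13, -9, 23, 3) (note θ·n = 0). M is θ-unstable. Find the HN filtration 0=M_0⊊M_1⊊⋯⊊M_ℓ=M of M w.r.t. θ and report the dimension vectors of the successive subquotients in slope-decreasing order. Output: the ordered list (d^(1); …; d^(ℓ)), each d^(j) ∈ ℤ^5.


Via rank(M_{q-1}∘⋯∘M_p): M ≅ I[1,2], I[1,3], I[2,2], I[4,4], I[4,5], I[5,5]^3.
μ_θ-semistable layers: μ^(1)=23; μ^(2)=13; μ^(3)=3; μ^(4)=-9; μ^(5)=-13

((0, 0, 0, 1, 0); (0, 0, 0, 1, 1); (0, 0, 0, 0, 3); (2, 2, 1, 0, 0); (0, 1, 0, 0, 0))


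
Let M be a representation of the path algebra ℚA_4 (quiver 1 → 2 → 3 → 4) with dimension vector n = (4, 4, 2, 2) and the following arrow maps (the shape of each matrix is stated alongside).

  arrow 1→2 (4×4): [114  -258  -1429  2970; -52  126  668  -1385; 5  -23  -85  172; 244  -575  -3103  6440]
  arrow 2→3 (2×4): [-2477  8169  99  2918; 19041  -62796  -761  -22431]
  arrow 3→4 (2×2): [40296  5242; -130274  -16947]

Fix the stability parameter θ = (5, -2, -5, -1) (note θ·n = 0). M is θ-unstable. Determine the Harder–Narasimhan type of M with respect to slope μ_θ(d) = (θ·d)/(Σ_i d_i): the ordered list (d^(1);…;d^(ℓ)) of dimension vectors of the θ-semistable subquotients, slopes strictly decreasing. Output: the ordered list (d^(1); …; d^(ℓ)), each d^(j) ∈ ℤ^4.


Interval decomposition of M: I[1,2]^2, I[1,4]^2.
HN type (ℓ=2): μ^(1)=3/2; μ^(2)=-3/4

((2, 2, 0, 0); (2, 2, 2, 2))


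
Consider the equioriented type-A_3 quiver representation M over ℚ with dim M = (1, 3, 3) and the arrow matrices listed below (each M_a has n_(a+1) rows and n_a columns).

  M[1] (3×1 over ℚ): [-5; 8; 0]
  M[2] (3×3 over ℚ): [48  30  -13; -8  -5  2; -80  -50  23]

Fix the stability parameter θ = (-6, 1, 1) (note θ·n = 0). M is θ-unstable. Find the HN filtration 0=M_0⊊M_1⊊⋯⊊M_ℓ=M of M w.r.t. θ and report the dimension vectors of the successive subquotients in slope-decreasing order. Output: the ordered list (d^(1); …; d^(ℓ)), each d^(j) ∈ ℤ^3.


Via rank(M_{q-1}∘⋯∘M_p): M ≅ I[1,2], I[2,3]^2, I[3,3].
μ_θ-semistable layers: μ^(1)=1; μ^(2)=-6

((0, 3, 3); (1, 0, 0))


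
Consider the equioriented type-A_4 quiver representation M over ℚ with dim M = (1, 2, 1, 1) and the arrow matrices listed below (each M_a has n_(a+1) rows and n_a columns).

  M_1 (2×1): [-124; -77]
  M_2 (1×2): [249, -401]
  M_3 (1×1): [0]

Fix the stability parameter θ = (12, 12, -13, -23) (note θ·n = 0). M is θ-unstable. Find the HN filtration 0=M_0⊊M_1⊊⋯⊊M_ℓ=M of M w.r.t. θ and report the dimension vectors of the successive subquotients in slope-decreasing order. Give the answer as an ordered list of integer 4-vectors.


Barcode: M ≅ I[1,3], I[2,2], I[4,4]. HN layers by μ_θ (3 steps, strictly decreasing):
  μ^(1)=12; μ^(2)=11/3; μ^(3)=-23

((0, 1, 0, 0); (1, 1, 1, 0); (0, 0, 0, 1))


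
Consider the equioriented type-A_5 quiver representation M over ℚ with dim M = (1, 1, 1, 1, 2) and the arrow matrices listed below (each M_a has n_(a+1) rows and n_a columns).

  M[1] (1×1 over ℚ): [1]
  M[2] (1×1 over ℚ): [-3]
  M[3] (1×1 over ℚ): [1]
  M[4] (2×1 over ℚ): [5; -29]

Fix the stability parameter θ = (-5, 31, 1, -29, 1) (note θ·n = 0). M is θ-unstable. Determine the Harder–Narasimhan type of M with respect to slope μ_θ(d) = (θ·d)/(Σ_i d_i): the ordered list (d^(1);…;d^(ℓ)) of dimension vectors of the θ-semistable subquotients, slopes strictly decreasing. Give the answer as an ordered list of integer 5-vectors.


Interval decomposition of M: I[1,5], I[5,5].
HN type (ℓ=2): μ^(1)=1; μ^(2)=-5

((0, 1, 1, 1, 2); (1, 0, 0, 0, 0))


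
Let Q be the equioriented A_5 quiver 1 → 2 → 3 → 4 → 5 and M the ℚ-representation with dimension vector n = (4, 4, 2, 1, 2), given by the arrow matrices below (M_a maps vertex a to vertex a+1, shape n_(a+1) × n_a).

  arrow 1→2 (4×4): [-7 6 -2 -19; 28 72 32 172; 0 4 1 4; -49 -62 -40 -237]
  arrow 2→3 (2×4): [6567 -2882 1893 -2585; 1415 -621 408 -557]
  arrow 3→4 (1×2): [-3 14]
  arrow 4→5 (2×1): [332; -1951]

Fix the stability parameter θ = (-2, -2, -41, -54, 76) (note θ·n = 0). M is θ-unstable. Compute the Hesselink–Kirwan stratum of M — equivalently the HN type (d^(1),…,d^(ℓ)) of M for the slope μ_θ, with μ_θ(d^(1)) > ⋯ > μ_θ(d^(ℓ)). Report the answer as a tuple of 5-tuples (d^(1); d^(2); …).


Interval decomposition of M: I[1,1]^2, I[1,2], I[1,5], I[2,2], I[2,3], I[5,5].
HN type (ℓ=4): μ^(1)=76; μ^(2)=-2; μ^(3)=-43/2; μ^(4)=-99/4

((0, 0, 0, 0, 2); (3, 2, 0, 0, 0); (0, 1, 1, 0, 0); (1, 1, 1, 1, 0))


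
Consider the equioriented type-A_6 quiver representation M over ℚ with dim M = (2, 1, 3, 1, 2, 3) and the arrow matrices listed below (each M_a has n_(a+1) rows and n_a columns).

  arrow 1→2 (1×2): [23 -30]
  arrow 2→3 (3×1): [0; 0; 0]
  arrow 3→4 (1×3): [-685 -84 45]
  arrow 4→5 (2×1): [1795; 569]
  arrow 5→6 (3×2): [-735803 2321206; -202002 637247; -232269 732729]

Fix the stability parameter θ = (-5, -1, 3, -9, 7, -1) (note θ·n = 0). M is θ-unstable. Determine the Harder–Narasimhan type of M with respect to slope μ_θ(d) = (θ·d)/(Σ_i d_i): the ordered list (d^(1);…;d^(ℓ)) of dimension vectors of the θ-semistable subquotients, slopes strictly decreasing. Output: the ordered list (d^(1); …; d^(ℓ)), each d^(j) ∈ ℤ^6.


Barcode: M ≅ I[1,1], I[1,2], I[3,3]^2, I[3,6], I[5,6], I[6,6]. HN layers by μ_θ (4 steps, strictly decreasing):
  μ^(1)=3; μ^(2)=-1; μ^(3)=-3; μ^(4)=-5

((0, 0, 2, 0, 2, 2); (0, 1, 0, 0, 0, 1); (0, 0, 1, 1, 0, 0); (2, 0, 0, 0, 0, 0))


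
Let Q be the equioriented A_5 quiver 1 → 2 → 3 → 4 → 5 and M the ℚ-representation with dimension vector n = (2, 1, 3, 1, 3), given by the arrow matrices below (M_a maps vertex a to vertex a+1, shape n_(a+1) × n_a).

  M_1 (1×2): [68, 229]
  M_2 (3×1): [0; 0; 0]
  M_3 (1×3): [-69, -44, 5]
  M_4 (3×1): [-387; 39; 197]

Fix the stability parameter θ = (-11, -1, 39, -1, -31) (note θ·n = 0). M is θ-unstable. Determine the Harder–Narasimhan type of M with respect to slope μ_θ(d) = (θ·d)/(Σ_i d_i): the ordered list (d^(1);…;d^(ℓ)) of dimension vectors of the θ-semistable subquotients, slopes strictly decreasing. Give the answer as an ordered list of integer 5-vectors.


Barcode: M ≅ I[1,1], I[1,2], I[3,3]^2, I[3,5], I[5,5]^2. HN layers by μ_θ (5 steps, strictly decreasing):
  μ^(1)=39; μ^(2)=7/3; μ^(3)=-1; μ^(4)=-11; μ^(5)=-31

((0, 0, 2, 0, 0); (0, 0, 1, 1, 1); (0, 1, 0, 0, 0); (2, 0, 0, 0, 0); (0, 0, 0, 0, 2))


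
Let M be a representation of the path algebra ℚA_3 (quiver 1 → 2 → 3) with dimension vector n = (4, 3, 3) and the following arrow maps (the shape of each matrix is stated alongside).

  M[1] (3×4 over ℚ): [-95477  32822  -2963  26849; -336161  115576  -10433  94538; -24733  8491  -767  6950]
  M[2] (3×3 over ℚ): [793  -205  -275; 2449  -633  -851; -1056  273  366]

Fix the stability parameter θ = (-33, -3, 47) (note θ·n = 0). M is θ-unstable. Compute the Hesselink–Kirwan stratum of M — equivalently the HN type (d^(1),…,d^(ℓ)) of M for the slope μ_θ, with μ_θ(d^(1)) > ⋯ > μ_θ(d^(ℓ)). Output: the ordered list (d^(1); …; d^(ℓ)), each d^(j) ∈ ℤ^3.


Barcode: M ≅ I[1,1], I[1,2], I[1,3]^2, I[3,3]. HN layers by μ_θ (3 steps, strictly decreasing):
  μ^(1)=47; μ^(2)=-3; μ^(3)=-33

((0, 0, 3); (0, 3, 0); (4, 0, 0))


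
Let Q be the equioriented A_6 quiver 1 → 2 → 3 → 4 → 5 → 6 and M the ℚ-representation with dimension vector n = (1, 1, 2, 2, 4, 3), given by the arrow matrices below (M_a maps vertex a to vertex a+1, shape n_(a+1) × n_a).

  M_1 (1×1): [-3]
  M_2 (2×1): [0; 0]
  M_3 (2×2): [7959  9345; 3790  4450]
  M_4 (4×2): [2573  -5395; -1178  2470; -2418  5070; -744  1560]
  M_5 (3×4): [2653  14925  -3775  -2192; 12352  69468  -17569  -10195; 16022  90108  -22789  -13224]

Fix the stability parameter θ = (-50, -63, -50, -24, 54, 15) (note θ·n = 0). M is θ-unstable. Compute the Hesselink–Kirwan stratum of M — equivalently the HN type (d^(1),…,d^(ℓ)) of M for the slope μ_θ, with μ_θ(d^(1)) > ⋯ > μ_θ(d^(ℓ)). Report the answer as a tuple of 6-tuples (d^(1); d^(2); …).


Interval decomposition of M: I[1,2], I[3,3], I[3,6], I[4,4], I[5,5], I[5,6]^2.
HN type (ℓ=5): μ^(1)=54; μ^(2)=69/2; μ^(3)=-24; μ^(4)=-50; μ^(5)=-113/2

((0, 0, 0, 0, 1, 0); (0, 0, 0, 0, 3, 3); (0, 0, 0, 2, 0, 0); (0, 0, 2, 0, 0, 0); (1, 1, 0, 0, 0, 0))


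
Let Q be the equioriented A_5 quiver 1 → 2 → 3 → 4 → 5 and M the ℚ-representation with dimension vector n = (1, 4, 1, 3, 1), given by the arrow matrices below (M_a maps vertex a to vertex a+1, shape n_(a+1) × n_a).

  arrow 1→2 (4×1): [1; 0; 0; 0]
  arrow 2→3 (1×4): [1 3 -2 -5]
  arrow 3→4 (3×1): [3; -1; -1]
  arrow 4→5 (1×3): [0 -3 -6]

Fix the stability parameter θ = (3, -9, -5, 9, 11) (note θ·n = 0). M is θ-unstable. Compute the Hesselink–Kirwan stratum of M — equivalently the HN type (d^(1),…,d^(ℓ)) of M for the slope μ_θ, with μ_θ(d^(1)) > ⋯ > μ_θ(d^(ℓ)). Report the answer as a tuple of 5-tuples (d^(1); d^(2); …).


Via rank(M_{q-1}∘⋯∘M_p): M ≅ I[1,5], I[2,2]^3, I[4,4]^2.
μ_θ-semistable layers: μ^(1)=11; μ^(2)=9; μ^(3)=-11/3; μ^(4)=-9

((0, 0, 0, 0, 1); (0, 0, 0, 3, 0); (1, 1, 1, 0, 0); (0, 3, 0, 0, 0))


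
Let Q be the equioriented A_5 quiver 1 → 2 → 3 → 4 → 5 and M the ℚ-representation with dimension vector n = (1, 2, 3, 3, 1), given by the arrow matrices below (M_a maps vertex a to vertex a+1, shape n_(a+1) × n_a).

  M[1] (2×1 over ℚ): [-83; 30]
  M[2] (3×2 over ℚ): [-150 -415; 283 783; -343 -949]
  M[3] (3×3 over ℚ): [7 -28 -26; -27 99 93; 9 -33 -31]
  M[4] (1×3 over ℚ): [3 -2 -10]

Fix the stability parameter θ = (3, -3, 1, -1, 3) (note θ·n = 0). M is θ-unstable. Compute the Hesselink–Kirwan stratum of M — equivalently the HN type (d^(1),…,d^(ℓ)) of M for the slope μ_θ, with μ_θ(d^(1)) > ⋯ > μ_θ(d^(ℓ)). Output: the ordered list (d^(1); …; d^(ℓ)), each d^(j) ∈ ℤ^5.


Via rank(M_{q-1}∘⋯∘M_p): M ≅ I[1,5], I[2,3], I[3,4], I[4,4].
μ_θ-semistable layers: μ^(1)=3; μ^(2)=1; μ^(3)=0; μ^(4)=-1; μ^(5)=-3

((0, 0, 0, 0, 1); (0, 0, 1, 0, 0); (1, 1, 2, 2, 0); (0, 0, 0, 1, 0); (0, 1, 0, 0, 0))


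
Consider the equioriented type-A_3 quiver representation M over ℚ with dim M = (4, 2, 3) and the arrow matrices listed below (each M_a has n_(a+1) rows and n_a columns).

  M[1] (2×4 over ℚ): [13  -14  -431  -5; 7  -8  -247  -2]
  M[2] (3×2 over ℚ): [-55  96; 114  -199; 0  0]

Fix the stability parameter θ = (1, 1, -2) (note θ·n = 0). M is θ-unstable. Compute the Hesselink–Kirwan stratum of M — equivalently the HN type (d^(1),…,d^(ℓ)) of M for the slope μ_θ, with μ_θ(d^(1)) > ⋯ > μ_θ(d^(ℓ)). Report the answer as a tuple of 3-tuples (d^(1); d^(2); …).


Via rank(M_{q-1}∘⋯∘M_p): M ≅ I[1,1]^2, I[1,3]^2, I[3,3].
μ_θ-semistable layers: μ^(1)=1; μ^(2)=0; μ^(3)=-2

((2, 0, 0); (2, 2, 2); (0, 0, 1))


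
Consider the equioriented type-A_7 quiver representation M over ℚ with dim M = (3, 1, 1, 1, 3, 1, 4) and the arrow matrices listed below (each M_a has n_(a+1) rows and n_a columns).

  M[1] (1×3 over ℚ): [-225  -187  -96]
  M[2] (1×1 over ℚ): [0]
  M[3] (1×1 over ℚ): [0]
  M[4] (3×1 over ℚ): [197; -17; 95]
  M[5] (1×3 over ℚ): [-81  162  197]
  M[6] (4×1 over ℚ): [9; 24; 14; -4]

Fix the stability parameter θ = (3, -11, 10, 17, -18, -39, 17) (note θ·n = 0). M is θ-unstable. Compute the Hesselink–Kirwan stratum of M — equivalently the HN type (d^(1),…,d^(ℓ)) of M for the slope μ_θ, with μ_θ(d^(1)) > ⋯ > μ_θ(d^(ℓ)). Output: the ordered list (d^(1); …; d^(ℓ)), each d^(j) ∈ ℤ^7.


Barcode: M ≅ I[1,1]^2, I[1,2], I[3,3], I[4,7], I[5,5]^2, I[7,7]^3. HN layers by μ_θ (6 steps, strictly decreasing):
  μ^(1)=17; μ^(2)=10; μ^(3)=3; μ^(4)=-4; μ^(5)=-40/3; μ^(6)=-18

((0, 0, 0, 0, 0, 0, 4); (0, 0, 1, 0, 0, 0, 0); (2, 0, 0, 0, 0, 0, 0); (1, 1, 0, 0, 0, 0, 0); (0, 0, 0, 1, 1, 1, 0); (0, 0, 0, 0, 2, 0, 0))


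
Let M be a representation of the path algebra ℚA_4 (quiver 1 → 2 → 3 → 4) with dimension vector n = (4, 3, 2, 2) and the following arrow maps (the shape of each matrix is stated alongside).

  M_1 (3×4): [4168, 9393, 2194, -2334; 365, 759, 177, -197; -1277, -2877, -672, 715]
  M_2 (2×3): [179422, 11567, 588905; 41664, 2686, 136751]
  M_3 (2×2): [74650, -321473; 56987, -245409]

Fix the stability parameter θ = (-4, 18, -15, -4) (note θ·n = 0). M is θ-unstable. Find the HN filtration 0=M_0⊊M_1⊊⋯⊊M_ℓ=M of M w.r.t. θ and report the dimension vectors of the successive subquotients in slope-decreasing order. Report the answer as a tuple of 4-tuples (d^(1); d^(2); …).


Interval decomposition of M: I[1,1], I[1,2], I[1,4]^2.
HN type (ℓ=3): μ^(1)=18; μ^(2)=-1/3; μ^(3)=-4

((0, 1, 0, 0); (0, 2, 2, 2); (4, 0, 0, 0))


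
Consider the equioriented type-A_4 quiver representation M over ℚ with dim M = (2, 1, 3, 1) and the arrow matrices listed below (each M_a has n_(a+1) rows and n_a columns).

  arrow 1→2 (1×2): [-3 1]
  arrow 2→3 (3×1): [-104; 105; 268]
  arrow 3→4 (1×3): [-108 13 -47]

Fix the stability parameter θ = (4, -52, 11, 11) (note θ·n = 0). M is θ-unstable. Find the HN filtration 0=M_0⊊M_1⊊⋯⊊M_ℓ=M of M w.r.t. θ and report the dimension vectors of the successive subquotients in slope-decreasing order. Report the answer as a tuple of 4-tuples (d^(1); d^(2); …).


Via rank(M_{q-1}∘⋯∘M_p): M ≅ I[1,1], I[1,4], I[3,3]^2.
μ_θ-semistable layers: μ^(1)=11; μ^(2)=4; μ^(3)=-24

((0, 0, 3, 1); (1, 0, 0, 0); (1, 1, 0, 0))


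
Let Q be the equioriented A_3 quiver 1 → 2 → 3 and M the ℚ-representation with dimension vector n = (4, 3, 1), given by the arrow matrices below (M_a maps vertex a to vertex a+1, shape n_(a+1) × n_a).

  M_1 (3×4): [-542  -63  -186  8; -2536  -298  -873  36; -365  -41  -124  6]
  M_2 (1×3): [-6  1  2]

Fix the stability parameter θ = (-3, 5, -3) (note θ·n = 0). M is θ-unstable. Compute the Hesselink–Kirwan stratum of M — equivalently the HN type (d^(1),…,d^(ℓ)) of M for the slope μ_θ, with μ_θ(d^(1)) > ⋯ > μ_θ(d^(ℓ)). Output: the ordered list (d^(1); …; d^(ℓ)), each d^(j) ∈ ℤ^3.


Interval decomposition of M: I[1,1], I[1,2]^2, I[1,3].
HN type (ℓ=3): μ^(1)=5; μ^(2)=1; μ^(3)=-3

((0, 2, 0); (0, 1, 1); (4, 0, 0))


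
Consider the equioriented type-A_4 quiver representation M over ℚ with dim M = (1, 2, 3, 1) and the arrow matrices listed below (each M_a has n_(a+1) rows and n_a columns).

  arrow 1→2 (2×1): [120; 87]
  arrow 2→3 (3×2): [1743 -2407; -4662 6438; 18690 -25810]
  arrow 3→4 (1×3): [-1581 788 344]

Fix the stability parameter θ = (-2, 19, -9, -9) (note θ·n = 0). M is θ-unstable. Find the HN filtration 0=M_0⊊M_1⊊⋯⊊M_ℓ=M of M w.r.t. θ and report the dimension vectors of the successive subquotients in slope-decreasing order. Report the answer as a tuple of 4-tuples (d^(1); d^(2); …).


Barcode: M ≅ I[1,4], I[2,2], I[3,3]^2. HN layers by μ_θ (4 steps, strictly decreasing):
  μ^(1)=19; μ^(2)=1/3; μ^(3)=-2; μ^(4)=-9

((0, 1, 0, 0); (0, 1, 1, 1); (1, 0, 0, 0); (0, 0, 2, 0))


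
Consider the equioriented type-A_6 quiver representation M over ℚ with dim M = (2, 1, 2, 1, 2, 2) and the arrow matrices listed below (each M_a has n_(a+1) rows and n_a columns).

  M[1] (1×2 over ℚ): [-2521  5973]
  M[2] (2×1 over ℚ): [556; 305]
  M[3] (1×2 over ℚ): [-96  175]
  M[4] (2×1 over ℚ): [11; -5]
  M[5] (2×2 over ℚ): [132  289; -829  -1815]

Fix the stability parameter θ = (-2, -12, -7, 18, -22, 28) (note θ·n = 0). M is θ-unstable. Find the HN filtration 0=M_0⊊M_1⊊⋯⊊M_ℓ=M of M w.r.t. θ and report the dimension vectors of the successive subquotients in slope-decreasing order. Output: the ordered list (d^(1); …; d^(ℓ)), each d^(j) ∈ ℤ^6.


Interval decomposition of M: I[1,1], I[1,6], I[3,3], I[5,6].
HN type (ℓ=4): μ^(1)=28; μ^(2)=-2; μ^(3)=-7; μ^(4)=-22

((0, 0, 0, 0, 0, 2); (1, 0, 0, 1, 1, 0); (1, 1, 2, 0, 0, 0); (0, 0, 0, 0, 1, 0))


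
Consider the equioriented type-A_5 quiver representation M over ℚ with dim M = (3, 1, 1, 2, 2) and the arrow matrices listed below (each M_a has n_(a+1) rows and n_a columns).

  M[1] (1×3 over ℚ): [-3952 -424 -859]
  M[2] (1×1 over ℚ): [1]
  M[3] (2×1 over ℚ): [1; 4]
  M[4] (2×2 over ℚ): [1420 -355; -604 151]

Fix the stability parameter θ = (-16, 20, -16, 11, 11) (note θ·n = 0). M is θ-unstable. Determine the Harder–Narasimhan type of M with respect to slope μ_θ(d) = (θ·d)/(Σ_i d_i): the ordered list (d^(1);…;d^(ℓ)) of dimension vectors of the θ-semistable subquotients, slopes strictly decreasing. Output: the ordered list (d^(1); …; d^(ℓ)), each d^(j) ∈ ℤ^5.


Via rank(M_{q-1}∘⋯∘M_p): M ≅ I[1,1]^2, I[1,4], I[4,5], I[5,5].
μ_θ-semistable layers: μ^(1)=11; μ^(2)=2; μ^(3)=-16

((0, 0, 0, 2, 2); (0, 1, 1, 0, 0); (3, 0, 0, 0, 0))


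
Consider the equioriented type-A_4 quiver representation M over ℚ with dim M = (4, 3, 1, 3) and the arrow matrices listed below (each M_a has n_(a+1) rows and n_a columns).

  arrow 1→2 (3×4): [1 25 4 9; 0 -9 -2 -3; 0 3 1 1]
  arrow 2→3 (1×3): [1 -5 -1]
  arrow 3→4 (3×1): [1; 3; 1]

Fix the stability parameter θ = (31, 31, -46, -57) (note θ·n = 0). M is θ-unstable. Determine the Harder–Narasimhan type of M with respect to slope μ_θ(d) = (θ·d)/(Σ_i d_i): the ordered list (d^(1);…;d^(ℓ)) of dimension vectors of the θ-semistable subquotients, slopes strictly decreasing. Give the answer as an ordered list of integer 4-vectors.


Interval decomposition of M: I[1,1], I[1,2]^2, I[1,4], I[4,4]^2.
HN type (ℓ=3): μ^(1)=31; μ^(2)=-41/4; μ^(3)=-57

((3, 2, 0, 0); (1, 1, 1, 1); (0, 0, 0, 2))


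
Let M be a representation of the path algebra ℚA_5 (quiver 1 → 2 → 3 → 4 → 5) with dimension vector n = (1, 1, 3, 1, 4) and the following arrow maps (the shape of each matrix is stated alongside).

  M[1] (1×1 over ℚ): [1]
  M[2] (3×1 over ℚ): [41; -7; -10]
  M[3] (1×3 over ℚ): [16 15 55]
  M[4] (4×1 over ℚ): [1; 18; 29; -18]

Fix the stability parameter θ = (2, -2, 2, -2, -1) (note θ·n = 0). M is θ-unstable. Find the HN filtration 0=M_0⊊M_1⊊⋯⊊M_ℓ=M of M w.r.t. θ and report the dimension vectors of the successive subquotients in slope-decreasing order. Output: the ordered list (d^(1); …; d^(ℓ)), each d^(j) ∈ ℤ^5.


Interval decomposition of M: I[1,5], I[3,3]^2, I[5,5]^3.
HN type (ℓ=3): μ^(1)=2; μ^(2)=-1/5; μ^(3)=-1

((0, 0, 2, 0, 0); (1, 1, 1, 1, 1); (0, 0, 0, 0, 3))


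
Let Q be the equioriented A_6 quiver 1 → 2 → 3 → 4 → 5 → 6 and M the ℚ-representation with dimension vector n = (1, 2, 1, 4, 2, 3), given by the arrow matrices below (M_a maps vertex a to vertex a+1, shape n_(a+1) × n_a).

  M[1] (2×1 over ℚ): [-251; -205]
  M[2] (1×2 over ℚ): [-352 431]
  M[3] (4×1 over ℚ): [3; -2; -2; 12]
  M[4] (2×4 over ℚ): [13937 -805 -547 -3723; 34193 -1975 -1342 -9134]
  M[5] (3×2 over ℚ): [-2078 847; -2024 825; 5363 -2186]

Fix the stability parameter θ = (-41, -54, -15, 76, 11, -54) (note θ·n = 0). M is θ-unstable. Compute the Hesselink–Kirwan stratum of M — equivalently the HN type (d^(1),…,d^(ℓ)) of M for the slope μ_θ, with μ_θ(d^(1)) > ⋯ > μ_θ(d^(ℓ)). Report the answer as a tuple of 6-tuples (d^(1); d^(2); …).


Interval decomposition of M: I[1,6], I[2,2], I[4,4]^2, I[4,6], I[6,6].
HN type (ℓ=5): μ^(1)=76; μ^(2)=11; μ^(3)=-15; μ^(4)=-95/2; μ^(5)=-54

((0, 0, 0, 2, 0, 0); (0, 0, 0, 2, 2, 2); (0, 0, 1, 0, 0, 0); (1, 1, 0, 0, 0, 0); (0, 1, 0, 0, 0, 1))


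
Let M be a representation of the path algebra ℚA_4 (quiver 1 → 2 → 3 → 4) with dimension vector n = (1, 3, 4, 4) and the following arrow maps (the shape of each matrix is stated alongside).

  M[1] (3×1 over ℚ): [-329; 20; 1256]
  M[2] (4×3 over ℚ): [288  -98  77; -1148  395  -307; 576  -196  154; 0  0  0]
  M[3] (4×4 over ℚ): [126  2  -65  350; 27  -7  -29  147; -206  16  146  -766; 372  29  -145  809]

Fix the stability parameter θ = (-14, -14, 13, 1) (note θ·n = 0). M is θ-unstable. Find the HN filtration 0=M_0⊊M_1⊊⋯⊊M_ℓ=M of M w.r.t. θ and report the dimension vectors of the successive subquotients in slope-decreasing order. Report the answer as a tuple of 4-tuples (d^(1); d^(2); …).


Interval decomposition of M: I[1,2], I[2,4]^2, I[3,4]^2.
HN type (ℓ=2): μ^(1)=7; μ^(2)=-14

((0, 0, 4, 4); (1, 3, 0, 0))


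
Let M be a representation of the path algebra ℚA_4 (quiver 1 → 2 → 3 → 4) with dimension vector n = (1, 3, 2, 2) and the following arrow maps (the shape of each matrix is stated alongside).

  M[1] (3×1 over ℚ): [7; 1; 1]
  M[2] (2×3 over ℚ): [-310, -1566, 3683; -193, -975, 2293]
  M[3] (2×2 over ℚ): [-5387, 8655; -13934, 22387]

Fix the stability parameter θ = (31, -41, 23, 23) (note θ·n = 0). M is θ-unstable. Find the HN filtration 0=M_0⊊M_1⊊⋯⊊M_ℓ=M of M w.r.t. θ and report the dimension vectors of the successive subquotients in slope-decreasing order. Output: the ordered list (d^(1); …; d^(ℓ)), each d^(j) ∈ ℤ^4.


Interval decomposition of M: I[1,4], I[2,2], I[2,4].
HN type (ℓ=3): μ^(1)=23; μ^(2)=-5; μ^(3)=-41

((0, 0, 2, 2); (1, 1, 0, 0); (0, 2, 0, 0))


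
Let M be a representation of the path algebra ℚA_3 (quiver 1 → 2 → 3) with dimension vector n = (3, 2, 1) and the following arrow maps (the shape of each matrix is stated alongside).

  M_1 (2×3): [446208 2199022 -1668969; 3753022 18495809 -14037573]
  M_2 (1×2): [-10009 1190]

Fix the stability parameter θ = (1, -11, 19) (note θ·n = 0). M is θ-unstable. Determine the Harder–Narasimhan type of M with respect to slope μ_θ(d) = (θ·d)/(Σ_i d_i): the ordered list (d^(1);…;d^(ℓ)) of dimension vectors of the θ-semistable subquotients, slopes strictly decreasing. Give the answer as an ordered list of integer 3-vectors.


Barcode: M ≅ I[1,1], I[1,2], I[1,3]. HN layers by μ_θ (3 steps, strictly decreasing):
  μ^(1)=19; μ^(2)=1; μ^(3)=-5

((0, 0, 1); (1, 0, 0); (2, 2, 0))


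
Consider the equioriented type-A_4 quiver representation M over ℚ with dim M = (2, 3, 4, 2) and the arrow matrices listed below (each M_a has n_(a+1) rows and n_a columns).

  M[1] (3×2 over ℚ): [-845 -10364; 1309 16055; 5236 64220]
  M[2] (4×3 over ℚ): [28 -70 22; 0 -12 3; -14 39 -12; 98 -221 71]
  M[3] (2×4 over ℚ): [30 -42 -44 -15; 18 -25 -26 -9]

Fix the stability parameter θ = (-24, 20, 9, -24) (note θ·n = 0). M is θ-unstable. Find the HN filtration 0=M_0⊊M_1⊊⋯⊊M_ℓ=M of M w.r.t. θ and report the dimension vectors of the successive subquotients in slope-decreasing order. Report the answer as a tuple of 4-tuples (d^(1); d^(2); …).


Interval decomposition of M: I[1,2], I[1,4], I[2,4], I[3,3]^2.
HN type (ℓ=4): μ^(1)=20; μ^(2)=9; μ^(3)=5/3; μ^(4)=-24

((0, 1, 0, 0); (0, 0, 2, 0); (0, 2, 2, 2); (2, 0, 0, 0))


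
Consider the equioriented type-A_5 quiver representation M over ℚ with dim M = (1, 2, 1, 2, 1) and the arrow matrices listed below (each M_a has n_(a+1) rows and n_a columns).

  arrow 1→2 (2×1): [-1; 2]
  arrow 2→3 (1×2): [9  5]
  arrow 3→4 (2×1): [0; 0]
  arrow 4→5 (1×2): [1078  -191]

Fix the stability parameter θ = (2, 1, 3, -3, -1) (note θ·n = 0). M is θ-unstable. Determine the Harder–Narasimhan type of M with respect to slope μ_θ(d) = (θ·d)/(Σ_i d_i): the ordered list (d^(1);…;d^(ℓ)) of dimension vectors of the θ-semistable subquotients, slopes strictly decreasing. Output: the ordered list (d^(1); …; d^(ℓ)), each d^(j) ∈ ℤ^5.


Interval decomposition of M: I[1,3], I[2,2], I[4,4], I[4,5].
HN type (ℓ=5): μ^(1)=3; μ^(2)=3/2; μ^(3)=1; μ^(4)=-1; μ^(5)=-3

((0, 0, 1, 0, 0); (1, 1, 0, 0, 0); (0, 1, 0, 0, 0); (0, 0, 0, 0, 1); (0, 0, 0, 2, 0))
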